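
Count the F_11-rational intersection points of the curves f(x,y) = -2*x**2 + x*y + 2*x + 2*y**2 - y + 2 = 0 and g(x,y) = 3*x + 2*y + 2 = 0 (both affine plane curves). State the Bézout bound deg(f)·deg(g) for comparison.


Common zeros: {(4, 4)}; count = 1; Bézout bound = 2.

deg(f) = 2, deg(g) = 1, so Bézout bound = 2.
Scan x ∈ F_11. For each x, list the y ∈ F_11 with f(x, y) ≡ 0 and those with g(x, y) ≡ 0 (mod 11); the common zeros in that column are the intersection.
  x = 0: f ≡ 0 at y ∈ ∅; g ≡ 0 at y ∈ {10}; common: ∅.
  x = 1: f ≡ 0 at y ∈ ∅; g ≡ 0 at y ∈ {3}; common: ∅.
  x = 2: f ≡ 0 at y ∈ ∅; g ≡ 0 at y ∈ {7}; common: ∅.
  x = 3: f ≡ 0 at y ∈ ∅; g ≡ 0 at y ∈ {0}; common: ∅.
  x = 4: f ≡ 0 at y ∈ {0, 4}; g ≡ 0 at y ∈ {4}; common: {4}.
  x = 5: f ≡ 0 at y ∈ {2, 7}; g ≡ 0 at y ∈ {8}; common: ∅.
  x = 6: f ≡ 0 at y ∈ {6, 8}; g ≡ 0 at y ∈ {1}; common: ∅.
  x = 7: f ≡ 0 at y ∈ ∅; g ≡ 0 at y ∈ {5}; common: ∅.
  x = 8: f ≡ 0 at y ∈ {0, 2}; g ≡ 0 at y ∈ {9}; common: ∅.
  x = 9: f ≡ 0 at y ∈ {1, 6}; g ≡ 0 at y ∈ {2}; common: ∅.
  x = 10: f ≡ 0 at y ∈ {4, 8}; g ≡ 0 at y ∈ {6}; common: ∅.
Collecting: common zeros = {(4, 4)}, so the count is 1.
Comparison with the Bézout bound: 1 ≤ 2 = deg(f)·deg(g), as expected for curves with no common component (the affine F_11-count falls short of the bound because intersections may lie at infinity, over extension fields, or carry multiplicity).


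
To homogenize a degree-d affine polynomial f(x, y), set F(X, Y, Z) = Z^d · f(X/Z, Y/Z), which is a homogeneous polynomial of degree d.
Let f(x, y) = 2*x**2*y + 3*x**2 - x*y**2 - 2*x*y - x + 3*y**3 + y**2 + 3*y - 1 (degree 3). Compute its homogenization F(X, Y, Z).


F(X, Y, Z) = 2*X**2*Y + 3*X**2*Z - X*Y**2 - 2*X*Y*Z - X*Z**2 + 3*Y**3 + Y**2*Z + 3*Y*Z**2 - Z**3

deg(f) = 3.
Substitute x = X/Z, y = Y/Z into f, then multiply by Z^3.
  monomial 2·x^2·y^1 ↦ 2·X^2·Y^1·Z^0.
  monomial 3·x^2·y^0 ↦ 3·X^2·Y^0·Z^1.
  monomial -1·x^1·y^2 ↦ -1·X^1·Y^2·Z^0.
  monomial -2·x^1·y^1 ↦ -2·X^1·Y^1·Z^1.
  monomial -1·x^1·y^0 ↦ -1·X^1·Y^0·Z^2.
  monomial 3·x^0·y^3 ↦ 3·X^0·Y^3·Z^0.
  monomial 1·x^0·y^2 ↦ 1·X^0·Y^2·Z^1.
  monomial 3·x^0·y^1 ↦ 3·X^0·Y^1·Z^2.
  monomial -1·x^0·y^0 ↦ -1·X^0·Y^0·Z^3.
Collecting: F(X, Y, Z) = 2*X**2*Y + 3*X**2*Z - X*Y**2 - 2*X*Y*Z - X*Z**2 + 3*Y**3 + Y**2*Z + 3*Y*Z**2 - Z**3.


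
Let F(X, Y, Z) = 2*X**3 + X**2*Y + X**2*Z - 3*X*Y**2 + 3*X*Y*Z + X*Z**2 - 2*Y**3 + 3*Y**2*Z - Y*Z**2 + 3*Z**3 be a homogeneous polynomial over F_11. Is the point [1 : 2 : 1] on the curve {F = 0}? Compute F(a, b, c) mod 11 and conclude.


F(1,2,1) ≡ 8 (mod 11); P is NOT on the curve.

Evaluate F(1, 2, 1) term-by-term (mod 11).
  2*X**3 ↦ 2·1·1·1 = 2
  X**2*Y ↦ 1·1·2·1 = 2
  X**2*Z ↦ 1·1·1·1 = 1
  -3*X*Y**2 ↦ -3·1·4·1 = -12
  3*X*Y*Z ↦ 3·1·2·1 = 6
  X*Z**2 ↦ 1·1·1·1 = 1
  -2*Y**3 ↦ -2·1·8·1 = -16
  3*Y**2*Z ↦ 3·1·4·1 = 12
  -Y*Z**2 ↦ -1·1·2·1 = -2
  3*Z**3 ↦ 3·1·1·1 = 3
Sum: F(1, 2, 1) = (2) + (2) + (1) + (-12) + (6) + (1) + (-16) + (12) + (-2) + (3) = -3.
Reducing mod 11: -3 ≡ 8 (mod 11).
Since F(a, b, c) ≡ 8 ≠ 0 (mod 11), P does NOT lie on the curve.


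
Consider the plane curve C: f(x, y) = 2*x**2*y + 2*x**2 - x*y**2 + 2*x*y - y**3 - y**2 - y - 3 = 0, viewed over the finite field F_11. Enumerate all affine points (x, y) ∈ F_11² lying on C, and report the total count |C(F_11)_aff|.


Affine F_11-points: {(1, 2), (2, 6), (3, 1), (3, 7), (3, 10), (4, 7), (5, 1), (5, 3), (6, 6), (9, 9), (10, 2)}; count = 11.

For each of the 121 pairs (x, y) ∈ F_11², evaluate f(x, y) mod 11. Record the zeros.
  x = 0: [0↦8, 1↦5, 2↦5, 3↦2, 4↦1, 5↦7, 6↦3, 7↦5, 8↦7, 9↦3, 10↦9]  zeros at y ∈ ∅
  x = 1: [0↦10, 1↦10, 2↦0, 3↦7, 4↦3, 5↦4, 6↦4, 7↦8, 8↦10, 9↦4, 10↦6]  zeros at y ∈ {2}
  x = 2: [0↦5, 1↦1, 2↦7, 3↦6, 4↦3, 5↦3, 6↦0, 7↦10, 8↦5, 9↦1, 10↦3]  zeros at y ∈ {6}
  x = 3: [0↦4, 1↦0, 2↦4, 3↦10, 4↦1, 5↦4, 6↦2, 7↦0, 8↦3, 9↦5, 10↦0]  zeros at y ∈ {1, 7, 10}
  x = 4: [0↦7, 1↦7, 2↦2, 3↦8, 4↦8, 5↦7, 6↦10, 7↦0, 8↦4, 9↦5, 10↦8]  zeros at y ∈ {7}
  x = 5: [0↦3, 1↦0, 2↦1, 3↦0, 4↦2, 5↦1, 6↦2, 7↦10, 8↦8, 9↦1, 10↦5]  zeros at y ∈ {1, 3}
  x = 6: [0↦3, 1↦1, 2↦1, 3↦8, 4↦5, 5↦8, 6↦0, 7↦8, 8↦4, 9↦4, 10↦2]  zeros at y ∈ {6}
  x = 7: [0↦7, 1↦10, 2↦2, 3↦10, 4↦6, 5↦6, 6↦4, 7↦5, 8↦3, 9↦3, 10↦10]  zeros at y ∈ ∅
  x = 8: [0↦4, 1↦5, 2↦4, 3↦6, 4↦5, 5↦6, 6↦3, 7↦1, 8↦5, 9↦9, 10↦7]  zeros at y ∈ ∅
  x = 9: [0↦5, 1↦8, 2↦7, 3↦7, 4↦2, 5↦8, 6↦8, 7↦7, 8↦10, 9↦0, 10↦4]  zeros at y ∈ {9}
  x = 10: [0↦10, 1↦8, 2↦0, 3↦2, 4↦8, 5↦1, 6↦8, 7↦1, 8↦7, 9↦9, 10↦1]  zeros at y ∈ {2}
Collecting zeros: affine points = {(1, 2), (2, 6), (3, 1), (3, 7), (3, 10), (4, 7), (5, 1), (5, 3), (6, 6), (9, 9), (10, 2)}.
Total count |C(F_11)_aff| = 11.


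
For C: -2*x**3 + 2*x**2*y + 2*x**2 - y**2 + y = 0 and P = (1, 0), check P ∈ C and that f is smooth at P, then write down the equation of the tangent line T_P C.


Tangent line at P: -2*x + 3*y + 2 = 0.

Step 1: f(1, 0) = 0, so P lies on C.
Step 2: partial derivatives
  f_x(x, y) = -6*x**2 + 4*x*y + 4*x, f_y(x, y) = 2*x**2 - 2*y + 1.
  f_x(P) = -2, f_y(P) = 3 (gradient nonzero, so P is smooth).
Step 3: tangent line at P: -2·(x − 1) + 3·(y − 0) = 0.
Expanding: -2*x + 3*y + 2 = 0.


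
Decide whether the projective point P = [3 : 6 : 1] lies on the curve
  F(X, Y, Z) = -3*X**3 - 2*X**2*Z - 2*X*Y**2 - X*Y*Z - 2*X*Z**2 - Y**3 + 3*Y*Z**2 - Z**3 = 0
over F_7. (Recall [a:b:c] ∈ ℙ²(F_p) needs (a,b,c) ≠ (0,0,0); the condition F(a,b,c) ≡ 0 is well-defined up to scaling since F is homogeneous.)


F(3,6,1) ≡ 1 (mod 7); P is NOT on the curve.

Evaluate F(3, 6, 1) term-by-term (mod 7).
  -3*X**3 ↦ -3·27·1·1 = -81
  -2*X**2*Z ↦ -2·9·1·1 = -18
  -2*X*Y**2 ↦ -2·3·36·1 = -216
  -X*Y*Z ↦ -1·3·6·1 = -18
  -2*X*Z**2 ↦ -2·3·1·1 = -6
  -Y**3 ↦ -1·1·216·1 = -216
  3*Y*Z**2 ↦ 3·1·6·1 = 18
  -Z**3 ↦ -1·1·1·1 = -1
Sum: F(3, 6, 1) = (-81) + (-18) + (-216) + (-18) + (-6) + (-216) + (18) + (-1) = -538.
Reducing mod 7: -538 ≡ 1 (mod 7).
Since F(a, b, c) ≡ 1 ≠ 0 (mod 7), P does NOT lie on the curve.


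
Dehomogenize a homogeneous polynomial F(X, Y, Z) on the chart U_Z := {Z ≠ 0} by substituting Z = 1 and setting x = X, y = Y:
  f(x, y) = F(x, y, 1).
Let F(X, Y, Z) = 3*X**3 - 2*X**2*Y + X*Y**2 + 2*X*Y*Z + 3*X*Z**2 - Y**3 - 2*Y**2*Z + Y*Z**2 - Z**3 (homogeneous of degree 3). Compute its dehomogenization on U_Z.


f(x, y) = 3*x**3 - 2*x**2*y + x*y**2 + 2*x*y + 3*x - y**3 - 2*y**2 + y - 1

On U_Z we set Z = 1. Each monomial c·X^i·Y^j·Z^k in F becomes c·x^i·y^j·1^k = c·x^i·y^j.
Substituting Z = 1: F(X, Y, 1) = 3*x**3 - 2*x**2*y + x*y**2 + 2*x*y + 3*x - y**3 - 2*y**2 + y - 1.
Note: deg(f) ≤ deg(F) = 3; strict inequality happens when F is divisible by Z (lost terms).


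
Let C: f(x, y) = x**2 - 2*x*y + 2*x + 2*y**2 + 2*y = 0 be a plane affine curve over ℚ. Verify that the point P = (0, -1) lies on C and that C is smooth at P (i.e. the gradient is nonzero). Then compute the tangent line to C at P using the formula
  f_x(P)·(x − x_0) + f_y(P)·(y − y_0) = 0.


Tangent line at P: 4*x - 2*y - 2 = 0.

Step 1: f(0, -1) = 0, so P lies on C.
Step 2: partial derivatives
  f_x(x, y) = 2*x - 2*y + 2, f_y(x, y) = -2*x + 4*y + 2.
  f_x(P) = 4, f_y(P) = -2 (gradient nonzero, so P is smooth).
Step 3: tangent line at P: 4·(x − 0) + -2·(y − -1) = 0.
Expanding: 4*x - 2*y - 2 = 0.


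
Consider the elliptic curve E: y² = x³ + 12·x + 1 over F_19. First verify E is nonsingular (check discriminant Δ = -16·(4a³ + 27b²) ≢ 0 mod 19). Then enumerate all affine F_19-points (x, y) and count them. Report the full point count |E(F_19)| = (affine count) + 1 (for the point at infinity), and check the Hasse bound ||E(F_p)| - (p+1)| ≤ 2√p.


Affine points = {(0, 1), (0, 18), (3, 8), (3, 11), (6, 2), (6, 17), (8, 1), (8, 18), (10, 0), (11, 1), (11, 18), (12, 7), (12, 12), (13, 6), (13, 13), (14, 5), (14, 14), (17, 8), (17, 11), (18, 8), (18, 11)}; affine count = 21; |E(F_19)| = 22.

Discriminant check: Δ ∝ 4a³ + 27b² = 4·12³ + 27·1² = 4·1728 + 27·1 ≡ 4 (mod 19). Nonzero ⇒ E is nonsingular.
For each x ∈ F_19, compute rhs = x³ + 12·x + 1 mod 19, then count y ∈ F_19 with y² ≡ rhs.
  x = 0: rhs = 1, matching y values: 1, 18 (2 points).
  x = 1: rhs = 14, matching y values: none (0 points).
  x = 2: rhs = 14, matching y values: none (0 points).
  x = 3: rhs = 7, matching y values: 8, 11 (2 points).
  x = 4: rhs = 18, matching y values: none (0 points).
  x = 5: rhs = 15, matching y values: none (0 points).
  x = 6: rhs = 4, matching y values: 2, 17 (2 points).
  x = 7: rhs = 10, matching y values: none (0 points).
  x = 8: rhs = 1, matching y values: 1, 18 (2 points).
  x = 9: rhs = 2, matching y values: none (0 points).
  x = 10: rhs = 0, matching y values: 0 (1 points).
  x = 11: rhs = 1, matching y values: 1, 18 (2 points).
  x = 12: rhs = 11, matching y values: 7, 12 (2 points).
  x = 13: rhs = 17, matching y values: 6, 13 (2 points).
  x = 14: rhs = 6, matching y values: 5, 14 (2 points).
  x = 15: rhs = 3, matching y values: none (0 points).
  x = 16: rhs = 14, matching y values: none (0 points).
  x = 17: rhs = 7, matching y values: 8, 11 (2 points).
  x = 18: rhs = 7, matching y values: 8, 11 (2 points).
Total affine count: 21.
Full point count |E(F_19)| = 21 + 1 = 22.
Hasse bound: |22 − (19+1)| = |2| = 2 ≤ 2√19 ≈ 8.7178 ✓.


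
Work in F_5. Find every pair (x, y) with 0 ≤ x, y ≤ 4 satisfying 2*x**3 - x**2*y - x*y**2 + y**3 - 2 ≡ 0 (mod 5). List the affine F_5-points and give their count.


Affine F_5-points: {(0, 3), (1, 0), (1, 3), (2, 4), (3, 2), (3, 3)}; count = 6.

For each of the 25 pairs (x, y) ∈ F_5², evaluate f(x, y) mod 5. Record the zeros.
  x = 0: [0↦3, 1↦4, 2↦1, 3↦0, 4↦2]  zeros at y ∈ {3}
  x = 1: [0↦0, 1↦4, 2↦2, 3↦0, 4↦4]  zeros at y ∈ {0, 3}
  x = 2: [0↦4, 1↦4, 2↦1, 3↦1, 4↦0]  zeros at y ∈ {4}
  x = 3: [0↦2, 1↦1, 2↦0, 3↦0, 4↦2]  zeros at y ∈ {2, 3}
  x = 4: [0↦1, 1↦2, 2↦1, 3↦4, 4↦2]  zeros at y ∈ ∅
Collecting zeros: affine points = {(0, 3), (1, 0), (1, 3), (2, 4), (3, 2), (3, 3)}.
Total count |C(F_5)_aff| = 6.


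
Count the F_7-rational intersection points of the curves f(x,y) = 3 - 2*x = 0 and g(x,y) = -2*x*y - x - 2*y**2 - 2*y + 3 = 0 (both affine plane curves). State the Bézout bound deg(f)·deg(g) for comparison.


Common zeros: {(5, 3), (5, 5)}; count = 2; Bézout bound = 2.

deg(f) = 1, deg(g) = 2, so Bézout bound = 2.
Scan x ∈ F_7. For each x, list the y ∈ F_7 with f(x, y) ≡ 0 and those with g(x, y) ≡ 0 (mod 7); the common zeros in that column are the intersection.
  x = 0: f ≡ 0 at y ∈ ∅; g ≡ 0 at y ∈ {3}; common: ∅.
  x = 1: f ≡ 0 at y ∈ ∅; g ≡ 0 at y ∈ {2, 3}; common: ∅.
  x = 2: f ≡ 0 at y ∈ ∅; g ≡ 0 at y ∈ {1, 3}; common: ∅.
  x = 3: f ≡ 0 at y ∈ ∅; g ≡ 0 at y ∈ {0, 3}; common: ∅.
  x = 4: f ≡ 0 at y ∈ ∅; g ≡ 0 at y ∈ {3, 6}; common: ∅.
  x = 5: f ≡ 0 at y ∈ {0, 1, 2, 3, 4, 5, 6}; g ≡ 0 at y ∈ {3, 5}; common: {3, 5}.
  x = 6: f ≡ 0 at y ∈ ∅; g ≡ 0 at y ∈ {3, 4}; common: ∅.
Collecting: common zeros = {(5, 3), (5, 5)}, so the count is 2.
Comparison with the Bézout bound: 2 ≤ 2 = deg(f)·deg(g), as expected for curves with no common component (the bound is attained).


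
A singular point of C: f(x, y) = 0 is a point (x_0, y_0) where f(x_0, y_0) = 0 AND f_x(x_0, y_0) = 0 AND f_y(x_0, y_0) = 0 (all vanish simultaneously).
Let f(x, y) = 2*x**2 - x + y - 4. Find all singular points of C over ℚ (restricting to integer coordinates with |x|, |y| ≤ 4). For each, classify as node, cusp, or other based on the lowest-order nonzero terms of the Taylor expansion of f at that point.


No singular points in the scanned grid; C is smooth there.

Compute partial derivatives:
  f_x = 4*x - 1.
  f_y = 1.
f_y = 1 is a nonzero constant, so f_y never vanishes: no point (x, y) can satisfy f = f_x = f_y = 0. In particular no (x, y) ∈ {−4, ..., 4}² is singular; the curve is smooth.


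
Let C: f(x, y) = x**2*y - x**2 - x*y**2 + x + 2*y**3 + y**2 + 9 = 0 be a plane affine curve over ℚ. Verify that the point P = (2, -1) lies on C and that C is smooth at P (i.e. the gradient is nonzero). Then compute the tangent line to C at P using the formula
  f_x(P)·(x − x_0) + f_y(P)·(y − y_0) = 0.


Tangent line at P: -8*x + 12*y + 28 = 0.

Step 1: f(2, -1) = 0, so P lies on C.
Step 2: partial derivatives
  f_x(x, y) = 2*x*y - 2*x - y**2 + 1, f_y(x, y) = x**2 - 2*x*y + 6*y**2 + 2*y.
  f_x(P) = -8, f_y(P) = 12 (gradient nonzero, so P is smooth).
Step 3: tangent line at P: -8·(x − 2) + 12·(y − -1) = 0.
Expanding: -8*x + 12*y + 28 = 0.


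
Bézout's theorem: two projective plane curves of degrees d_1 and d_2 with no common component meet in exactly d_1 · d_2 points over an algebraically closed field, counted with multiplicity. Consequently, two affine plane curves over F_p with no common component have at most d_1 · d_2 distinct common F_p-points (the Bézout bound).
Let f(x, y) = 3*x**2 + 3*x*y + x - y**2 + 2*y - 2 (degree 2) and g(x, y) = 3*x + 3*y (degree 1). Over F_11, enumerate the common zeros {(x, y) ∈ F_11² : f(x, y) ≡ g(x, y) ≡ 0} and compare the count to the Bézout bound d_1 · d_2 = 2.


Common zeros: {(4, 7), (6, 5)}; count = 2; Bézout bound = 2.

deg(f) = 2, deg(g) = 1, so Bézout bound = 2.
Scan x ∈ F_11. For each x, list the y ∈ F_11 with f(x, y) ≡ 0 and those with g(x, y) ≡ 0 (mod 11); the common zeros in that column are the intersection.
  x = 0: f ≡ 0 at y ∈ ∅; g ≡ 0 at y ∈ {0}; common: ∅.
  x = 1: f ≡ 0 at y ∈ {8}; g ≡ 0 at y ∈ {10}; common: ∅.
  x = 2: f ≡ 0 at y ∈ ∅; g ≡ 0 at y ∈ {9}; common: ∅.
  x = 3: f ≡ 0 at y ∈ ∅; g ≡ 0 at y ∈ {8}; common: ∅.
  x = 4: f ≡ 0 at y ∈ {7}; g ≡ 0 at y ∈ {7}; common: {7}.
  x = 5: f ≡ 0 at y ∈ ∅; g ≡ 0 at y ∈ {6}; common: ∅.
  x = 6: f ≡ 0 at y ∈ {4, 5}; g ≡ 0 at y ∈ {5}; common: {5}.
  x = 7: f ≡ 0 at y ∈ {5, 7}; g ≡ 0 at y ∈ {4}; common: ∅.
  x = 8: f ≡ 0 at y ∈ {0, 4}; g ≡ 0 at y ∈ {3}; common: ∅.
  x = 9: f ≡ 0 at y ∈ {8, 10}; g ≡ 0 at y ∈ {2}; common: ∅.
  x = 10: f ≡ 0 at y ∈ {0, 10}; g ≡ 0 at y ∈ {1}; common: ∅.
Collecting: common zeros = {(4, 7), (6, 5)}, so the count is 2.
Comparison with the Bézout bound: 2 ≤ 2 = deg(f)·deg(g), as expected for curves with no common component (the bound is attained).


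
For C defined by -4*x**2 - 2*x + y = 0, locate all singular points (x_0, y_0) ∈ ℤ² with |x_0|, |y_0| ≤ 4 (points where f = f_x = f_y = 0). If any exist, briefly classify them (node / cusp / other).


No singular points in the scanned grid; C is smooth there.

Compute partial derivatives:
  f_x = -8*x - 2.
  f_y = 1.
f_y = 1 is a nonzero constant, so f_y never vanishes: no point (x, y) can satisfy f = f_x = f_y = 0. In particular no (x, y) ∈ {−4, ..., 4}² is singular; the curve is smooth.


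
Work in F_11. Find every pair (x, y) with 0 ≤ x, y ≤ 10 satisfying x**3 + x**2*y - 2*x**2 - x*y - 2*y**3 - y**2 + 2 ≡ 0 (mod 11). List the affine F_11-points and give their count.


Affine F_11-points: {(1, 4), (2, 3), (3, 0), (3, 7), (3, 9), (4, 9), (5, 0), (7, 1), (8, 9), (9, 1), (9, 2)}; count = 11.

For each of the 121 pairs (x, y) ∈ F_11², evaluate f(x, y) mod 11. Record the zeros.
  x = 0: [0↦2, 1↦10, 2↦4, 3↦5, 4↦1, 5↦2, 6↦7, 7↦4, 8↦3, 9↦3, 10↦3]  zeros at y ∈ ∅
  x = 1: [0↦1, 1↦9, 2↦3, 3↦4, 4↦0, 5↦1, 6↦6, 7↦3, 8↦2, 9↦2, 10↦2]  zeros at y ∈ {4}
  x = 2: [0↦2, 1↦1, 2↦8, 3↦0, 4↦9, 5↦1, 6↦8, 7↦7, 8↦8, 9↦10, 10↦1]  zeros at y ∈ {3}
  x = 3: [0↦0, 1↦3, 2↦3, 3↦10, 4↦1, 5↦8, 6↦8, 7↦0, 8↦5, 9↦0, 10↦6]  zeros at y ∈ {0, 7, 9}
  x = 4: [0↦1, 1↦10, 2↦5, 3↦7, 4↦4, 5↦6, 6↦1, 7↦10, 8↦10, 9↦0, 10↦1]  zeros at y ∈ {9}
  x = 5: [0↦0, 1↦6, 2↦9, 3↦8, 4↦2, 5↦1, 6↦4, 7↦10, 8↦7, 9↦5, 10↦3]  zeros at y ∈ {0}
  x = 6: [0↦3, 1↦8, 2↦10, 3↦8, 4↦1, 5↦10, 6↦1, 7↦6, 8↦2, 9↦10, 10↦7]  zeros at y ∈ ∅
  x = 7: [0↦5, 1↦0, 2↦3, 3↦2, 4↦7, 5↦6, 6↦9, 7↦4, 8↦1, 9↦10, 10↦8]  zeros at y ∈ {1}
  x = 8: [0↦1, 1↦10, 2↦5, 3↦7, 4↦4, 5↦6, 6↦1, 7↦10, 8↦10, 9↦0, 10↦1]  zeros at y ∈ {9}
  x = 9: [0↦8, 1↦0, 2↦0, 3↦7, 4↦9, 5↦5, 6↦5, 7↦8, 8↦2, 9↦8, 10↦3]  zeros at y ∈ {1, 2}
  x = 10: [0↦10, 1↦9, 2↦5, 3↦8, 4↦6, 5↦9, 6↦5, 7↦4, 8↦5, 9↦7, 10↦9]  zeros at y ∈ ∅
Collecting zeros: affine points = {(1, 4), (2, 3), (3, 0), (3, 7), (3, 9), (4, 9), (5, 0), (7, 1), (8, 9), (9, 1), (9, 2)}.
Total count |C(F_11)_aff| = 11.


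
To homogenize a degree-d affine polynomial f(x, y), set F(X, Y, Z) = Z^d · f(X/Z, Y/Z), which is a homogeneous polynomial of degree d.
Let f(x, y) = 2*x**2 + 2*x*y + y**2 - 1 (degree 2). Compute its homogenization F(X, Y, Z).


F(X, Y, Z) = 2*X**2 + 2*X*Y + Y**2 - Z**2

deg(f) = 2.
Substitute x = X/Z, y = Y/Z into f, then multiply by Z^2.
  monomial 2·x^2·y^0 ↦ 2·X^2·Y^0·Z^0.
  monomial 2·x^1·y^1 ↦ 2·X^1·Y^1·Z^0.
  monomial 1·x^0·y^2 ↦ 1·X^0·Y^2·Z^0.
  monomial -1·x^0·y^0 ↦ -1·X^0·Y^0·Z^2.
Collecting: F(X, Y, Z) = 2*X**2 + 2*X*Y + Y**2 - Z**2.


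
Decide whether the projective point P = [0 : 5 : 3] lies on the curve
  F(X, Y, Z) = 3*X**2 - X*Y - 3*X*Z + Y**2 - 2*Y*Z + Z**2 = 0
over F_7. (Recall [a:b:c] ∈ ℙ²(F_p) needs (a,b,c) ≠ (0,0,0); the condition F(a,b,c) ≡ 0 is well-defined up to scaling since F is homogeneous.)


F(0,5,3) ≡ 4 (mod 7); P is NOT on the curve.

Evaluate F(0, 5, 3) term-by-term (mod 7).
  3*X**2 ↦ 3·0·1·1 = 0
  -X*Y ↦ -1·0·5·1 = 0
  -3*X*Z ↦ -3·0·1·3 = 0
  Y**2 ↦ 1·1·25·1 = 25
  -2*Y*Z ↦ -2·1·5·3 = -30
  Z**2 ↦ 1·1·1·9 = 9
Sum: F(0, 5, 3) = (0) + (0) + (0) + (25) + (-30) + (9) = 4.
Reducing mod 7: 4 ≡ 4 (mod 7).
Since F(a, b, c) ≡ 4 ≠ 0 (mod 7), P does NOT lie on the curve.


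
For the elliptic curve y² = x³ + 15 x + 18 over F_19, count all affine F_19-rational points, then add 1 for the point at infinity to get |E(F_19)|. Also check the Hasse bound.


Affine points = {(4, 3), (4, 16), (5, 3), (5, 16), (6, 1), (6, 18), (8, 2), (8, 17), (10, 3), (10, 16), (12, 8), (12, 11), (13, 4), (13, 15)}; affine count = 14; |E(F_19)| = 15.

Discriminant check: Δ ∝ 4a³ + 27b² = 4·15³ + 27·18² = 4·3375 + 27·324 ≡ 18 (mod 19). Nonzero ⇒ E is nonsingular.
For each x ∈ F_19, compute rhs = x³ + 15·x + 18 mod 19, then count y ∈ F_19 with y² ≡ rhs.
  x = 0: rhs = 18, matching y values: none (0 points).
  x = 1: rhs = 15, matching y values: none (0 points).
  x = 2: rhs = 18, matching y values: none (0 points).
  x = 3: rhs = 14, matching y values: none (0 points).
  x = 4: rhs = 9, matching y values: 3, 16 (2 points).
  x = 5: rhs = 9, matching y values: 3, 16 (2 points).
  x = 6: rhs = 1, matching y values: 1, 18 (2 points).
  x = 7: rhs = 10, matching y values: none (0 points).
  x = 8: rhs = 4, matching y values: 2, 17 (2 points).
  x = 9: rhs = 8, matching y values: none (0 points).
  x = 10: rhs = 9, matching y values: 3, 16 (2 points).
  x = 11: rhs = 13, matching y values: none (0 points).
  x = 12: rhs = 7, matching y values: 8, 11 (2 points).
  x = 13: rhs = 16, matching y values: 4, 15 (2 points).
  x = 14: rhs = 8, matching y values: none (0 points).
  x = 15: rhs = 8, matching y values: none (0 points).
  x = 16: rhs = 3, matching y values: none (0 points).
  x = 17: rhs = 18, matching y values: none (0 points).
  x = 18: rhs = 2, matching y values: none (0 points).
Total affine count: 14.
Full point count |E(F_19)| = 14 + 1 = 15.
Hasse bound: |15 − (19+1)| = |-5| = 5 ≤ 2√19 ≈ 8.7178 ✓.


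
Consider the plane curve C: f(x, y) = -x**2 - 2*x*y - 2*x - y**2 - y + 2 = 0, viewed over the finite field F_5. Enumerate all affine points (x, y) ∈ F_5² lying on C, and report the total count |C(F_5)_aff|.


Affine F_5-points: {(0, 1), (0, 3), (1, 1), (2, 2), (2, 3)}; count = 5.

For each of the 25 pairs (x, y) ∈ F_5², evaluate f(x, y) mod 5. Record the zeros.
  x = 0: [0↦2, 1↦0, 2↦1, 3↦0, 4↦2]  zeros at y ∈ {1, 3}
  x = 1: [0↦4, 1↦0, 2↦4, 3↦1, 4↦1]  zeros at y ∈ {1}
  x = 2: [0↦4, 1↦3, 2↦0, 3↦0, 4↦3]  zeros at y ∈ {2, 3}
  x = 3: [0↦2, 1↦4, 2↦4, 3↦2, 4↦3]  zeros at y ∈ ∅
  x = 4: [0↦3, 1↦3, 2↦1, 3↦2, 4↦1]  zeros at y ∈ ∅
Collecting zeros: affine points = {(0, 1), (0, 3), (1, 1), (2, 2), (2, 3)}.
Total count |C(F_5)_aff| = 5.


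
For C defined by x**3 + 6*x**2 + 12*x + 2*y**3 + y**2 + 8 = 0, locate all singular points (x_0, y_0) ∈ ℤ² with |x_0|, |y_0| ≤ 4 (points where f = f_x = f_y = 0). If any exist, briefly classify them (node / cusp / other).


Singular points: {(-2, 0)}; classification: cusp.

Compute partial derivatives:
  f_x = 3*x**2 + 12*x + 12.
  f_y = 6*y**2 + 2*y.
Scan x_0 ∈ {−4, ..., 4}. For each x_0, f_y(x_0, y) is a polynomial in y; find its integer roots y ∈ {−4, ..., 4}, then test f_x and f at those candidates.
  x = -4: f_y(-4, y) = 6*y**2 + 2*y; vanishes at y ∈ {0}. (-4, 0): f_x = 12 ≠ 0.
  x = -3: f_y(-3, y) = 6*y**2 + 2*y; vanishes at y ∈ {0}. (-3, 0): f_x = 3 ≠ 0.
  x = -2: f_y(-2, y) = 6*y**2 + 2*y; vanishes at y ∈ {0}. (-2, 0): f_x = 0, f = 0 — SINGULAR.
  x = -1: f_y(-1, y) = 6*y**2 + 2*y; vanishes at y ∈ {0}. (-1, 0): f_x = 3 ≠ 0.
  x = 0: f_y(0, y) = 6*y**2 + 2*y; vanishes at y ∈ {0}. (0, 0): f_x = 12 ≠ 0.
  x = 1: f_y(1, y) = 6*y**2 + 2*y; vanishes at y ∈ {0}. (1, 0): f_x = 27 ≠ 0.
  x = 2: f_y(2, y) = 6*y**2 + 2*y; vanishes at y ∈ {0}. (2, 0): f_x = 48 ≠ 0.
  x = 3: f_y(3, y) = 6*y**2 + 2*y; vanishes at y ∈ {0}. (3, 0): f_x = 75 ≠ 0.
  x = 4: f_y(4, y) = 6*y**2 + 2*y; vanishes at y ∈ {0}. (4, 0): f_x = 108 ≠ 0.
Only singular point on the grid: (-2, 0).
Classify: substitute x = -2 + u, y = 0 + v and expand: f = u**3 + 2*v**3 + v**2.
No constant or linear terms (consistent with a singular point). Quadratic part: v**2. Cubic part: u**3 + 2*v**3.
The quadratic part v**2 is a perfect square, so there is a single (double) tangent line v = 0, i.e. y = 0. Restricting the cubic part to that line (v = 0) leaves u**3 ≠ 0, so f is not divisible by v and the branch is v² ≈ -u**3 to lowest order — this is a cusp.
Classification: cusp.


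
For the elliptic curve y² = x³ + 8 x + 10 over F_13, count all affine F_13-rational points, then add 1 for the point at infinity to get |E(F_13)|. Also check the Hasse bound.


Affine points = {(0, 6), (0, 7), (3, 3), (3, 10), (6, 1), (6, 12), (8, 1), (8, 12), (11, 5), (11, 8), (12, 1), (12, 12)}; affine count = 12; |E(F_13)| = 13.

Discriminant check: Δ ∝ 4a³ + 27b² = 4·8³ + 27·10² = 4·512 + 27·100 ≡ 3 (mod 13). Nonzero ⇒ E is nonsingular.
For each x ∈ F_13, compute rhs = x³ + 8·x + 10 mod 13, then count y ∈ F_13 with y² ≡ rhs.
  x = 0: rhs = 10, matching y values: 6, 7 (2 points).
  x = 1: rhs = 6, matching y values: none (0 points).
  x = 2: rhs = 8, matching y values: none (0 points).
  x = 3: rhs = 9, matching y values: 3, 10 (2 points).
  x = 4: rhs = 2, matching y values: none (0 points).
  x = 5: rhs = 6, matching y values: none (0 points).
  x = 6: rhs = 1, matching y values: 1, 12 (2 points).
  x = 7: rhs = 6, matching y values: none (0 points).
  x = 8: rhs = 1, matching y values: 1, 12 (2 points).
  x = 9: rhs = 5, matching y values: none (0 points).
  x = 10: rhs = 11, matching y values: none (0 points).
  x = 11: rhs = 12, matching y values: 5, 8 (2 points).
  x = 12: rhs = 1, matching y values: 1, 12 (2 points).
Total affine count: 12.
Full point count |E(F_13)| = 12 + 1 = 13.
Hasse bound: |13 − (13+1)| = |-1| = 1 ≤ 2√13 ≈ 7.2111 ✓.


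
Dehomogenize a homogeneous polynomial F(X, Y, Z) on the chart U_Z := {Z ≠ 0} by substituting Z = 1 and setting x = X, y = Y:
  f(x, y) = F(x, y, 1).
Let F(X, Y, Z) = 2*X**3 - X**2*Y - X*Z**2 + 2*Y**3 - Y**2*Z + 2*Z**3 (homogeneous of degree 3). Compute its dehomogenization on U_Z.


f(x, y) = 2*x**3 - x**2*y - x + 2*y**3 - y**2 + 2

On U_Z we set Z = 1. Each monomial c·X^i·Y^j·Z^k in F becomes c·x^i·y^j·1^k = c·x^i·y^j.
Substituting Z = 1: F(X, Y, 1) = 2*x**3 - x**2*y - x + 2*y**3 - y**2 + 2.
Note: deg(f) ≤ deg(F) = 3; strict inequality happens when F is divisible by Z (lost terms).


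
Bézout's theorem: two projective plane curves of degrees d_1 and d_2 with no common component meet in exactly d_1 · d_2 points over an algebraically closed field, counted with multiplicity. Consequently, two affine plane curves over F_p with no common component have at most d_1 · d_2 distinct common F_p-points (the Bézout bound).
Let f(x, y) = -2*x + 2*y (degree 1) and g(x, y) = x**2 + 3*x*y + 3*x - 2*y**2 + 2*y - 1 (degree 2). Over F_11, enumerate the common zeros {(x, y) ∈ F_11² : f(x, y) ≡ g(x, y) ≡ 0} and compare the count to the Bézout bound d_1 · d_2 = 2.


Common zeros: {(7, 7)}; count = 1; Bézout bound = 2.

deg(f) = 1, deg(g) = 2, so Bézout bound = 2.
Scan x ∈ F_11. For each x, list the y ∈ F_11 with f(x, y) ≡ 0 and those with g(x, y) ≡ 0 (mod 11); the common zeros in that column are the intersection.
  x = 0: f ≡ 0 at y ∈ {0}; g ≡ 0 at y ∈ ∅; common: ∅.
  x = 1: f ≡ 0 at y ∈ {1}; g ≡ 0 at y ∈ {3, 5}; common: ∅.
  x = 2: f ≡ 0 at y ∈ {2}; g ≡ 0 at y ∈ {7, 8}; common: ∅.
  x = 3: f ≡ 0 at y ∈ {3}; g ≡ 0 at y ∈ {5, 6}; common: ∅.
  x = 4: f ≡ 0 at y ∈ {4}; g ≡ 0 at y ∈ {8, 10}; common: ∅.
  x = 5: f ≡ 0 at y ∈ {5}; g ≡ 0 at y ∈ ∅; common: ∅.
  x = 6: f ≡ 0 at y ∈ {6}; g ≡ 0 at y ∈ ∅; common: ∅.
  x = 7: f ≡ 0 at y ∈ {7}; g ≡ 0 at y ∈ {7, 10}; common: {7}.
  x = 8: f ≡ 0 at y ∈ {8}; g ≡ 0 at y ∈ ∅; common: ∅.
  x = 9: f ≡ 0 at y ∈ {9}; g ≡ 0 at y ∈ {3, 6}; common: ∅.
  x = 10: f ≡ 0 at y ∈ {10}; g ≡ 0 at y ∈ ∅; common: ∅.
Collecting: common zeros = {(7, 7)}, so the count is 1.
Comparison with the Bézout bound: 1 ≤ 2 = deg(f)·deg(g), as expected for curves with no common component (the affine F_11-count falls short of the bound because intersections may lie at infinity, over extension fields, or carry multiplicity).


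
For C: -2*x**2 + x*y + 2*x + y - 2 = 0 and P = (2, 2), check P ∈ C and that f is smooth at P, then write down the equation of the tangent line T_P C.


Tangent line at P: -4*x + 3*y + 2 = 0.

Step 1: f(2, 2) = 0, so P lies on C.
Step 2: partial derivatives
  f_x(x, y) = -4*x + y + 2, f_y(x, y) = x + 1.
  f_x(P) = -4, f_y(P) = 3 (gradient nonzero, so P is smooth).
Step 3: tangent line at P: -4·(x − 2) + 3·(y − 2) = 0.
Expanding: -4*x + 3*y + 2 = 0.


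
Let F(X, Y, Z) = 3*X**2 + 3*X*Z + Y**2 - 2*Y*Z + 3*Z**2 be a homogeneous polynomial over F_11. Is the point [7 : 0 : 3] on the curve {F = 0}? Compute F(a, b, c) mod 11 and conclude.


F(7,0,3) ≡ 6 (mod 11); P is NOT on the curve.

Evaluate F(7, 0, 3) term-by-term (mod 11).
  3*X**2 ↦ 3·49·1·1 = 147
  3*X*Z ↦ 3·7·1·3 = 63
  Y**2 ↦ 1·1·0·1 = 0
  -2*Y*Z ↦ -2·1·0·3 = 0
  3*Z**2 ↦ 3·1·1·9 = 27
Sum: F(7, 0, 3) = (147) + (63) + (0) + (0) + (27) = 237.
Reducing mod 11: 237 ≡ 6 (mod 11).
Since F(a, b, c) ≡ 6 ≠ 0 (mod 11), P does NOT lie on the curve.


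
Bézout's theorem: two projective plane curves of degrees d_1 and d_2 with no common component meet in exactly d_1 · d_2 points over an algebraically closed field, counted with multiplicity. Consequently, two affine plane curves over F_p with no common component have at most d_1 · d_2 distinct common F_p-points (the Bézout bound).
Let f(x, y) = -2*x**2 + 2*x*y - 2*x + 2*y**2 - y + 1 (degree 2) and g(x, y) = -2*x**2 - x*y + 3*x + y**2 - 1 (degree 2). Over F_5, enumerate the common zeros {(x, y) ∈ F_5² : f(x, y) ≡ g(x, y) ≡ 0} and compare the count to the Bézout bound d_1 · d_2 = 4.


Common zeros: {(1, 1), (3, 3)}; count = 2; Bézout bound = 4.

deg(f) = 2, deg(g) = 2, so Bézout bound = 4.
Scan x ∈ F_5. For each x, list the y ∈ F_5 with f(x, y) ≡ 0 and those with g(x, y) ≡ 0 (mod 5); the common zeros in that column are the intersection.
  x = 0: f ≡ 0 at y ∈ ∅; g ≡ 0 at y ∈ {1, 4}; common: ∅.
  x = 1: f ≡ 0 at y ∈ {1}; g ≡ 0 at y ∈ {0, 1}; common: {1}.
  x = 2: f ≡ 0 at y ∈ ∅; g ≡ 0 at y ∈ {3, 4}; common: ∅.
  x = 3: f ≡ 0 at y ∈ {2, 3}; g ≡ 0 at y ∈ {0, 3}; common: {3}.
  x = 4: f ≡ 0 at y ∈ {1, 3}; g ≡ 0 at y ∈ {2}; common: ∅.
Collecting: common zeros = {(1, 1), (3, 3)}, so the count is 2.
Comparison with the Bézout bound: 2 ≤ 4 = deg(f)·deg(g), as expected for curves with no common component (the affine F_5-count falls short of the bound because intersections may lie at infinity, over extension fields, or carry multiplicity).


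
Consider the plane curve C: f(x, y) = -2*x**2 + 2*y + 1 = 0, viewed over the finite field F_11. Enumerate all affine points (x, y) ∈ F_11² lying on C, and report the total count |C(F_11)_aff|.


Affine F_11-points: {(0, 5), (1, 6), (2, 9), (3, 3), (4, 10), (5, 8), (6, 8), (7, 10), (8, 3), (9, 9), (10, 6)}; count = 11.

For each of the 121 pairs (x, y) ∈ F_11², evaluate f(x, y) mod 11. Record the zeros.
  x = 0: [0↦1, 1↦3, 2↦5, 3↦7, 4↦9, 5↦0, 6↦2, 7↦4, 8↦6, 9↦8, 10↦10]  zeros at y ∈ {5}
  x = 1: [0↦10, 1↦1, 2↦3, 3↦5, 4↦7, 5↦9, 6↦0, 7↦2, 8↦4, 9↦6, 10↦8]  zeros at y ∈ {6}
  x = 2: [0↦4, 1↦6, 2↦8, 3↦10, 4↦1, 5↦3, 6↦5, 7↦7, 8↦9, 9↦0, 10↦2]  zeros at y ∈ {9}
  x = 3: [0↦5, 1↦7, 2↦9, 3↦0, 4↦2, 5↦4, 6↦6, 7↦8, 8↦10, 9↦1, 10↦3]  zeros at y ∈ {3}
  x = 4: [0↦2, 1↦4, 2↦6, 3↦8, 4↦10, 5↦1, 6↦3, 7↦5, 8↦7, 9↦9, 10↦0]  zeros at y ∈ {10}
  x = 5: [0↦6, 1↦8, 2↦10, 3↦1, 4↦3, 5↦5, 6↦7, 7↦9, 8↦0, 9↦2, 10↦4]  zeros at y ∈ {8}
  x = 6: [0↦6, 1↦8, 2↦10, 3↦1, 4↦3, 5↦5, 6↦7, 7↦9, 8↦0, 9↦2, 10↦4]  zeros at y ∈ {8}
  x = 7: [0↦2, 1↦4, 2↦6, 3↦8, 4↦10, 5↦1, 6↦3, 7↦5, 8↦7, 9↦9, 10↦0]  zeros at y ∈ {10}
  x = 8: [0↦5, 1↦7, 2↦9, 3↦0, 4↦2, 5↦4, 6↦6, 7↦8, 8↦10, 9↦1, 10↦3]  zeros at y ∈ {3}
  x = 9: [0↦4, 1↦6, 2↦8, 3↦10, 4↦1, 5↦3, 6↦5, 7↦7, 8↦9, 9↦0, 10↦2]  zeros at y ∈ {9}
  x = 10: [0↦10, 1↦1, 2↦3, 3↦5, 4↦7, 5↦9, 6↦0, 7↦2, 8↦4, 9↦6, 10↦8]  zeros at y ∈ {6}
Collecting zeros: affine points = {(0, 5), (1, 6), (2, 9), (3, 3), (4, 10), (5, 8), (6, 8), (7, 10), (8, 3), (9, 9), (10, 6)}.
Total count |C(F_11)_aff| = 11.


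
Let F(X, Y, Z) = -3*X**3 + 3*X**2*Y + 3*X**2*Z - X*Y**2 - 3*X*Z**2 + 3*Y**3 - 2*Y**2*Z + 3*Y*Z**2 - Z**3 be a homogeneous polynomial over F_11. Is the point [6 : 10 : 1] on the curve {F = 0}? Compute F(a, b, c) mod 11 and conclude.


F(6,10,1) ≡ 1 (mod 11); P is NOT on the curve.

Evaluate F(6, 10, 1) term-by-term (mod 11).
  -3*X**3 ↦ -3·216·1·1 = -648
  3*X**2*Y ↦ 3·36·10·1 = 1080
  3*X**2*Z ↦ 3·36·1·1 = 108
  -X*Y**2 ↦ -1·6·100·1 = -600
  -3*X*Z**2 ↦ -3·6·1·1 = -18
  3*Y**3 ↦ 3·1·1000·1 = 3000
  -2*Y**2*Z ↦ -2·1·100·1 = -200
  3*Y*Z**2 ↦ 3·1·10·1 = 30
  -Z**3 ↦ -1·1·1·1 = -1
Sum: F(6, 10, 1) = (-648) + (1080) + (108) + (-600) + (-18) + (3000) + (-200) + (30) + (-1) = 2751.
Reducing mod 11: 2751 ≡ 1 (mod 11).
Since F(a, b, c) ≡ 1 ≠ 0 (mod 11), P does NOT lie on the curve.


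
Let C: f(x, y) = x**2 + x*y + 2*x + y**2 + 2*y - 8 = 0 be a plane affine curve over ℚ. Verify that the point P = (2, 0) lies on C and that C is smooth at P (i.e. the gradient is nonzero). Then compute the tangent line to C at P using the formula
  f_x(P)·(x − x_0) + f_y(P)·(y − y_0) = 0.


Tangent line at P: 6*x + 4*y - 12 = 0.

Step 1: f(2, 0) = 0, so P lies on C.
Step 2: partial derivatives
  f_x(x, y) = 2*x + y + 2, f_y(x, y) = x + 2*y + 2.
  f_x(P) = 6, f_y(P) = 4 (gradient nonzero, so P is smooth).
Step 3: tangent line at P: 6·(x − 2) + 4·(y − 0) = 0.
Expanding: 6*x + 4*y - 12 = 0.


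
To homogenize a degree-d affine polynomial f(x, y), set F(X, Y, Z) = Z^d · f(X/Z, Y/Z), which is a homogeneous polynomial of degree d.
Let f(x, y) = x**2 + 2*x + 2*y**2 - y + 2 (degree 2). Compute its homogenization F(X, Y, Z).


F(X, Y, Z) = X**2 + 2*X*Z + 2*Y**2 - Y*Z + 2*Z**2

deg(f) = 2.
Substitute x = X/Z, y = Y/Z into f, then multiply by Z^2.
  monomial 1·x^2·y^0 ↦ 1·X^2·Y^0·Z^0.
  monomial 2·x^1·y^0 ↦ 2·X^1·Y^0·Z^1.
  monomial 2·x^0·y^2 ↦ 2·X^0·Y^2·Z^0.
  monomial -1·x^0·y^1 ↦ -1·X^0·Y^1·Z^1.
  monomial 2·x^0·y^0 ↦ 2·X^0·Y^0·Z^2.
Collecting: F(X, Y, Z) = X**2 + 2*X*Z + 2*Y**2 - Y*Z + 2*Z**2.


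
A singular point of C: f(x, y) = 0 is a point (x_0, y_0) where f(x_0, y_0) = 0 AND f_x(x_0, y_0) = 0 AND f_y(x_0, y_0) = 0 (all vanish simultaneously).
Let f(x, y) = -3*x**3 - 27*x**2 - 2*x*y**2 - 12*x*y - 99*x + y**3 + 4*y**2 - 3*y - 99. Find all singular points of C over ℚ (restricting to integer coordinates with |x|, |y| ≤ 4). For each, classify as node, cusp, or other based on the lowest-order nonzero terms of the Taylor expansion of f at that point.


Singular points: {(-3, -3)}; classification: cusp.

Compute partial derivatives:
  f_x = -9*x**2 - 54*x - 2*y**2 - 12*y - 99.
  f_y = -4*x*y - 12*x + 3*y**2 + 8*y - 3.
Scan x_0 ∈ {−4, ..., 4}. For each x_0, f_y(x_0, y) is a polynomial in y; find its integer roots y ∈ {−4, ..., 4}, then test f_x and f at those candidates.
  x = -4: f_y(-4, y) = 3*y**2 + 24*y + 45; vanishes at y ∈ {-3}. (-4, -3): f_x = -9 ≠ 0.
  x = -3: f_y(-3, y) = 3*y**2 + 20*y + 33; vanishes at y ∈ {-3}. (-3, -3): f_x = 0, f = 0 — SINGULAR.
  x = -2: f_y(-2, y) = 3*y**2 + 16*y + 21; vanishes at y ∈ {-3}. (-2, -3): f_x = -9 ≠ 0.
  x = -1: f_y(-1, y) = 3*y**2 + 12*y + 9; vanishes at y ∈ {-3, -1}. (-1, -3): f_x = -36 ≠ 0; (-1, -1): f_x = -44 ≠ 0.
  x = 0: f_y(0, y) = 3*y**2 + 8*y - 3; vanishes at y ∈ {-3}. (0, -3): f_x = -81 ≠ 0.
  x = 1: f_y(1, y) = 3*y**2 + 4*y - 15; vanishes at y ∈ {-3}. (1, -3): f_x = -144 ≠ 0.
  x = 2: f_y(2, y) = 3*y**2 - 27; vanishes at y ∈ {-3, 3}. (2, -3): f_x = -225 ≠ 0; (2, 3): f_x = -297 ≠ 0.
  x = 3: f_y(3, y) = 3*y**2 - 4*y - 39; vanishes at y ∈ {-3}. (3, -3): f_x = -324 ≠ 0.
  x = 4: f_y(4, y) = 3*y**2 - 8*y - 51; vanishes at y ∈ {-3}. (4, -3): f_x = -441 ≠ 0.
Only singular point on the grid: (-3, -3).
Classify: substitute x = -3 + u, y = -3 + v and expand: f = -3*u**3 - 2*u*v**2 + v**3 + v**2.
No constant or linear terms (consistent with a singular point). Quadratic part: v**2. Cubic part: -3*u**3 - 2*u*v**2 + v**3.
The quadratic part v**2 is a perfect square, so there is a single (double) tangent line v = 0, i.e. y = -3. Restricting the cubic part to that line (v = 0) leaves -3*u**3 ≠ 0, so f is not divisible by v and the branch is v² ≈ 3*u**3 to lowest order — this is a cusp.
Classification: cusp.


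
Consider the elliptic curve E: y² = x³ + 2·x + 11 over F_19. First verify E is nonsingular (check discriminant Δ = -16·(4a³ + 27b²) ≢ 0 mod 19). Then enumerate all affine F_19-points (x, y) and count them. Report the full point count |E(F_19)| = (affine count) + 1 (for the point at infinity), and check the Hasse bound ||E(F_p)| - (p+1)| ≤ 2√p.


Affine points = {(0, 7), (0, 12), (2, 2), (2, 17), (3, 5), (3, 14), (4, 8), (4, 11), (6, 7), (6, 12), (7, 8), (7, 11), (8, 8), (8, 11), (9, 6), (9, 13), (10, 9), (10, 10), (13, 7), (13, 12), (14, 3), (14, 16), (16, 4), (16, 15)}; affine count = 24; |E(F_19)| = 25.

Discriminant check: Δ ∝ 4a³ + 27b² = 4·2³ + 27·11² = 4·8 + 27·121 ≡ 12 (mod 19). Nonzero ⇒ E is nonsingular.
For each x ∈ F_19, compute rhs = x³ + 2·x + 11 mod 19, then count y ∈ F_19 with y² ≡ rhs.
  x = 0: rhs = 11, matching y values: 7, 12 (2 points).
  x = 1: rhs = 14, matching y values: none (0 points).
  x = 2: rhs = 4, matching y values: 2, 17 (2 points).
  x = 3: rhs = 6, matching y values: 5, 14 (2 points).
  x = 4: rhs = 7, matching y values: 8, 11 (2 points).
  x = 5: rhs = 13, matching y values: none (0 points).
  x = 6: rhs = 11, matching y values: 7, 12 (2 points).
  x = 7: rhs = 7, matching y values: 8, 11 (2 points).
  x = 8: rhs = 7, matching y values: 8, 11 (2 points).
  x = 9: rhs = 17, matching y values: 6, 13 (2 points).
  x = 10: rhs = 5, matching y values: 9, 10 (2 points).
  x = 11: rhs = 15, matching y values: none (0 points).
  x = 12: rhs = 15, matching y values: none (0 points).
  x = 13: rhs = 11, matching y values: 7, 12 (2 points).
  x = 14: rhs = 9, matching y values: 3, 16 (2 points).
  x = 15: rhs = 15, matching y values: none (0 points).
  x = 16: rhs = 16, matching y values: 4, 15 (2 points).
  x = 17: rhs = 18, matching y values: none (0 points).
  x = 18: rhs = 8, matching y values: none (0 points).
Total affine count: 24.
Full point count |E(F_19)| = 24 + 1 = 25.
Hasse bound: |25 − (19+1)| = |5| = 5 ≤ 2√19 ≈ 8.7178 ✓.


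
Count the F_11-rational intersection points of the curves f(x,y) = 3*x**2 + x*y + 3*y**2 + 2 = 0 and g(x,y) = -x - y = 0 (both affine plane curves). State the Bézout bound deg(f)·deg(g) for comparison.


Common zeros: {(2, 9), (9, 2)}; count = 2; Bézout bound = 2.

deg(f) = 2, deg(g) = 1, so Bézout bound = 2.
Scan x ∈ F_11. For each x, list the y ∈ F_11 with f(x, y) ≡ 0 and those with g(x, y) ≡ 0 (mod 11); the common zeros in that column are the intersection.
  x = 0: f ≡ 0 at y ∈ {5, 6}; g ≡ 0 at y ∈ {0}; common: ∅.
  x = 1: f ≡ 0 at y ∈ ∅; g ≡ 0 at y ∈ {10}; common: ∅.
  x = 2: f ≡ 0 at y ∈ {5, 9}; g ≡ 0 at y ∈ {9}; common: {9}.
  x = 3: f ≡ 0 at y ∈ ∅; g ≡ 0 at y ∈ {8}; common: ∅.
  x = 4: f ≡ 0 at y ∈ ∅; g ≡ 0 at y ∈ {7}; common: ∅.
  x = 5: f ≡ 0 at y ∈ {0, 2}; g ≡ 0 at y ∈ {6}; common: ∅.
  x = 6: f ≡ 0 at y ∈ {0, 9}; g ≡ 0 at y ∈ {5}; common: ∅.
  x = 7: f ≡ 0 at y ∈ ∅; g ≡ 0 at y ∈ {4}; common: ∅.
  x = 8: f ≡ 0 at y ∈ ∅; g ≡ 0 at y ∈ {3}; common: ∅.
  x = 9: f ≡ 0 at y ∈ {2, 6}; g ≡ 0 at y ∈ {2}; common: {2}.
  x = 10: f ≡ 0 at y ∈ ∅; g ≡ 0 at y ∈ {1}; common: ∅.
Collecting: common zeros = {(2, 9), (9, 2)}, so the count is 2.
Comparison with the Bézout bound: 2 ≤ 2 = deg(f)·deg(g), as expected for curves with no common component (the bound is attained).


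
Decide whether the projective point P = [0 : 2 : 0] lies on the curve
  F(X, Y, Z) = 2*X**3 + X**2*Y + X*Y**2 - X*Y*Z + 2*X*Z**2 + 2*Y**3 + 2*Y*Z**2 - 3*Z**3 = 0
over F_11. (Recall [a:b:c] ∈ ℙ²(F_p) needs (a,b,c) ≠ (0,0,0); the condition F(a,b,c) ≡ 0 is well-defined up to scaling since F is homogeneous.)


F(0,2,0) ≡ 5 (mod 11); P is NOT on the curve.

Evaluate F(0, 2, 0) term-by-term (mod 11).
  2*X**3 ↦ 2·0·1·1 = 0
  X**2*Y ↦ 1·0·2·1 = 0
  X*Y**2 ↦ 1·0·4·1 = 0
  -X*Y*Z ↦ -1·0·2·0 = 0
  2*X*Z**2 ↦ 2·0·1·0 = 0
  2*Y**3 ↦ 2·1·8·1 = 16
  2*Y*Z**2 ↦ 2·1·2·0 = 0
  -3*Z**3 ↦ -3·1·1·0 = 0
Sum: F(0, 2, 0) = (0) + (0) + (0) + (0) + (0) + (16) + (0) + (0) = 16.
Reducing mod 11: 16 ≡ 5 (mod 11).
Since F(a, b, c) ≡ 5 ≠ 0 (mod 11), P does NOT lie on the curve.


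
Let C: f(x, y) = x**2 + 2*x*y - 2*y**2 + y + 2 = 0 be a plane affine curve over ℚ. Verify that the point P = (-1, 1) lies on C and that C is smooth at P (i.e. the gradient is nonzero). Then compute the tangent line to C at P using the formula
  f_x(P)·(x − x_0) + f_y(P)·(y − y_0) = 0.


Tangent line at P: 5 - 5*y = 0.

Step 1: f(-1, 1) = 0, so P lies on C.
Step 2: partial derivatives
  f_x(x, y) = 2*x + 2*y, f_y(x, y) = 2*x - 4*y + 1.
  f_x(P) = 0, f_y(P) = -5 (gradient nonzero, so P is smooth).
Step 3: tangent line at P: 0·(x − -1) + -5·(y − 1) = 0.
Expanding: 5 - 5*y = 0.


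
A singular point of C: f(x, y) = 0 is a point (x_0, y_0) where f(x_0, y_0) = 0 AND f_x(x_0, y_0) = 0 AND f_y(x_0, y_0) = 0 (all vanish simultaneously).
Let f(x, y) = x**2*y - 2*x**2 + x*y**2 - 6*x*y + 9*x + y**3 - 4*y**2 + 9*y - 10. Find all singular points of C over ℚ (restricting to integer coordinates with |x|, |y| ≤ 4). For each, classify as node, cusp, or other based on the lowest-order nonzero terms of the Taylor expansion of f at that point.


Singular points: {(2, 1)}; classification: node.

Compute partial derivatives:
  f_x = 2*x*y - 4*x + y**2 - 6*y + 9.
  f_y = x**2 + 2*x*y - 6*x + 3*y**2 - 8*y + 9.
Scan x_0 ∈ {−4, ..., 4}. For each x_0, f_y(x_0, y) is a polynomial in y; find its integer roots y ∈ {−4, ..., 4}, then test f_x and f at those candidates.
  x = -4: f_y(-4, y) = 3*y**2 - 16*y + 49; no integer root y with |y| ≤ 4.
  x = -3: f_y(-3, y) = 3*y**2 - 14*y + 36; no integer root y with |y| ≤ 4.
  x = -2: f_y(-2, y) = 3*y**2 - 12*y + 25; no integer root y with |y| ≤ 4.
  x = -1: f_y(-1, y) = 3*y**2 - 10*y + 16; no integer root y with |y| ≤ 4.
  x = 0: f_y(0, y) = 3*y**2 - 8*y + 9; no integer root y with |y| ≤ 4.
  x = 1: f_y(1, y) = 3*y**2 - 6*y + 4; no integer root y with |y| ≤ 4.
  x = 2: f_y(2, y) = 3*y**2 - 4*y + 1; vanishes at y ∈ {1}. (2, 1): f_x = 0, f = 0 — SINGULAR.
  x = 3: f_y(3, y) = 3*y**2 - 2*y; vanishes at y ∈ {0}. (3, 0): f_x = -3 ≠ 0.
  x = 4: f_y(4, y) = 3*y**2 + 1; no integer root y with |y| ≤ 4.
Only singular point on the grid: (2, 1).
Classify: substitute x = 2 + u, y = 1 + v and expand: f = u**2*v - u**2 + u*v**2 + v**3 + v**2.
No constant or linear terms (consistent with a singular point). Quadratic part: -u**2 + v**2. Cubic part: u**2*v + u*v**2 + v**3.
The quadratic part v**2 - u**2 = (v − u)(v + u) splits into two distinct linear factors, so there are two distinct tangent lines y − 1 = ±(x − 2) — this is a node (ordinary double point).
Classification: node.
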